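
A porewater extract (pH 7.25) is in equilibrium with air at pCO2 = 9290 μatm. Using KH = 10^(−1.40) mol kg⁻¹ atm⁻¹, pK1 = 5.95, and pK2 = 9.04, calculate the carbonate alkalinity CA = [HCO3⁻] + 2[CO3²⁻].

[CO2*] = KH · pCO2 = 10^(−1.40) × 9290×10^-6 = 3.698×10^-4 mol/kg
α₀ = 1/(1 + K1/[H⁺] + K1K2/[H⁺]²) = 1/(1 + 10^+1.30 + 10^-0.49) = 0.04700
DIC = [CO2*]/α₀ = 3.698×10^-4 / 0.04700 = 7.869 mmol/kg
CA = (α₁ + 2α₂)·DIC = (0.9378 + 2×0.01521) × 7.869 = 7.62 mmol/kg

CA = 7.62 mmol/kg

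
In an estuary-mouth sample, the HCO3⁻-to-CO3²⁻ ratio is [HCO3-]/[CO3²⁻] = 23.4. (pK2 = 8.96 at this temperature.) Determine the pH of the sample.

pH = 7.59

From K2 = [H⁺][CO3²⁻]/[HCO3-]:  pH = pK2 − log₁₀([HCO3-]/[CO3²⁻])
log₁₀(23.4) = +1.369
pH = 8.96 − (+1.369) = 7.59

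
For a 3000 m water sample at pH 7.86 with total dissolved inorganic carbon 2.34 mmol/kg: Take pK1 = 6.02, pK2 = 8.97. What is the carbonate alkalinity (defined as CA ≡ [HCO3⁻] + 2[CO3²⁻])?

CA = 2.48 mmol/kg

CA = [HCO3⁻] + 2[CO3²⁻] = (α₁ + 2α₂)·DIC
At pH 7.86: [H⁺]/K1 = 10^-1.84 = 0.014454, K2/[H⁺] = 10^-1.11 = 0.077625
α₁ = 1/(1 + 0.014454 + 0.077625) = 1/1.0921 = 0.9157; α₂ = α₁·K2/[H⁺] = 0.07108
α₁ + 2α₂ = 1.0578
CA = 1.0578 × 2.34 = 2.48 mmol/kg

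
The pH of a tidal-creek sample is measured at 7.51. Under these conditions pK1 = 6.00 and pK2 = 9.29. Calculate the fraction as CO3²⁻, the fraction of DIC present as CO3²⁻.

α₂ = 1 / (1 + [H⁺]/K2 + [H⁺]²/(K1K2)) = 1 / (1 + 10^+1.78 + 10^+0.27)
   = 1 / (1 + 60.256 + 1.8621) = 1/63.118 = 0.01584

α₂ = 0.0158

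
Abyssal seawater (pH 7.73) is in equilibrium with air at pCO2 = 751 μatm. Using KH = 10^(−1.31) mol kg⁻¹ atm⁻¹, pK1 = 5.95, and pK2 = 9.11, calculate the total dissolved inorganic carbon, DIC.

DIC = 2.35 mmol/kg

[CO2*] = KH · pCO2 = 10^(−1.31) × 751×10^-6 = 3.678×10^-5 mol/kg
α₀ = 1/(1 + K1/[H⁺] + K1K2/[H⁺]²) = 1/(1 + 10^+1.78 + 10^+0.40) = 0.01568
DIC = [CO2*]/α₀ = 3.678×10^-5 / 0.01568 = 2.35 mmol/kg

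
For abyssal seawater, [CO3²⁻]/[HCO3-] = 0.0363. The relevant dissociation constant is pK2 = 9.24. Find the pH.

From K2 = [H⁺][CO3²⁻]/[HCO3-]:  pH = pK2 + log₁₀([CO3²⁻]/[HCO3-])
log₁₀(0.0363) = -1.440
pH = 9.24 + (-1.440) = 7.80

pH = 7.80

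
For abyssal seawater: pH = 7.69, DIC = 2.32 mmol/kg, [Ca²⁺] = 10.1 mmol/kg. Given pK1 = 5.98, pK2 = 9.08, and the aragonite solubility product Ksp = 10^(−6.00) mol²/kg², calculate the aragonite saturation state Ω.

Ω = 0.900

α₂ = 1 / (1 + [H⁺]/K2 + [H⁺]²/(K1K2)) = 1 / (1 + 10^+1.39 + 10^-0.32)
   = 1 / (1 + 24.547 + 0.47863) = 1/26.026 = 0.03842
[CO3²⁻] = α₂ × DIC = 0.03842 × 2.32 = 0.08914 mmol/kg
Ksp = 10^(−6.00) = 1.000×10^-6
Ω = [Ca²⁺][CO3²⁻]/Ksp = (10.1×10^-3)(8.914×10^-5) / 1.000×10^-6 = 0.900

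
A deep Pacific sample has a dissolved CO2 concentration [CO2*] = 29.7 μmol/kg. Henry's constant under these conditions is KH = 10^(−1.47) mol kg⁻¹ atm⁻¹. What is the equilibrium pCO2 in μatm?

KH = 10^(−1.47) = 3.388×10^-2 mol kg⁻¹ atm⁻¹
pCO2 = [CO2*]/KH = 29.7×10^-6 / 3.388×10^-2 = 8.77×10^-4 atm = 877 μatm

pCO2 = 877 μatm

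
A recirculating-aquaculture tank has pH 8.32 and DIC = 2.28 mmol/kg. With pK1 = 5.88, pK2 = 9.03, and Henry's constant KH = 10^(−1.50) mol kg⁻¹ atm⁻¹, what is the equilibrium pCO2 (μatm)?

α₀ = 1 / (1 + K1/[H⁺] + K1K2/[H⁺]²) = 1 / (1 + 10^+2.44 + 10^+1.73)
   = 1 / (1 + 275.42 + 53.703) = 1/330.13 = 0.003029
[CO2*] = α₀ × DIC = 0.003029 × 2.28 = 0.006906 mmol/kg = 6.906 μmol/kg
pCO2 = [CO2*]/KH = 6.906×10^-6 / 3.162×10^-2 = 218 μatm

pCO2 = 218 μatm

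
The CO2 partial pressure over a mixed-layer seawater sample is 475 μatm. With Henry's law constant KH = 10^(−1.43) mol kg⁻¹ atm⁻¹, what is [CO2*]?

KH = 10^(−1.43) = 3.715×10^-2 mol kg⁻¹ atm⁻¹
[CO2*] = KH · pCO2 = 3.715×10^-2 × 475×10^-6 atm = 1.76×10^-5 mol/kg

[CO2*] = 17.6 μmol/kg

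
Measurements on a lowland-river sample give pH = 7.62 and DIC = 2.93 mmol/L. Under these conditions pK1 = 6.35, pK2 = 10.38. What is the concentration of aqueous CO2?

[CO2*] = 0.149 mmol/L

α₀ = 1 / (1 + K1/[H⁺] + K1K2/[H⁺]²) = 1 / (1 + 10^+1.27 + 10^-1.49)
   = 1 / (1 + 18.621 + 0.032359) = 1/19.653 = 0.05088
[CO2*] = α₀ × DIC = 0.05088 × 2.93 = 0.149 mmol/L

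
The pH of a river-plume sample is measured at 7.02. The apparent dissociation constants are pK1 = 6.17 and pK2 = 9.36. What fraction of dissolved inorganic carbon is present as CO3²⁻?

α₂ = 0.00399

α₂ = 1 / (1 + [H⁺]/K2 + [H⁺]²/(K1K2)) = 1 / (1 + 10^+2.34 + 10^+1.49)
   = 1 / (1 + 218.78 + 30.903) = 1/250.68 = 0.003989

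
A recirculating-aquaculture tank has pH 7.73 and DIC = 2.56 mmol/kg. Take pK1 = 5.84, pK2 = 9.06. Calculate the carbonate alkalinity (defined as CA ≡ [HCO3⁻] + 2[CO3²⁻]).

CA = [HCO3⁻] + 2[CO3²⁻] = (α₁ + 2α₂)·DIC
At pH 7.73: [H⁺]/K1 = 10^-1.89 = 0.012882, K2/[H⁺] = 10^-1.33 = 0.046774
α₁ = 1/(1 + 0.012882 + 0.046774) = 1/1.0597 = 0.9437; α₂ = α₁·K2/[H⁺] = 0.04414
α₁ + 2α₂ = 1.0320
CA = 1.0320 × 2.56 = 2.64 mmol/kg

CA = 2.64 mmol/kg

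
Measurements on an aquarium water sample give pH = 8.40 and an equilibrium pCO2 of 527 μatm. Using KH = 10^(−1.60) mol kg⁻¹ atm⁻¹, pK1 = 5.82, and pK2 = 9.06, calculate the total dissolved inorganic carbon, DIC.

DIC = 6.15 mmol/kg

[CO2*] = KH · pCO2 = 10^(−1.60) × 527×10^-6 = 1.324×10^-5 mol/kg
α₀ = 1/(1 + K1/[H⁺] + K1K2/[H⁺]²) = 1/(1 + 10^+2.58 + 10^+1.92) = 0.002153
DIC = [CO2*]/α₀ = 1.324×10^-5 / 0.002153 = 6.15 mmol/kg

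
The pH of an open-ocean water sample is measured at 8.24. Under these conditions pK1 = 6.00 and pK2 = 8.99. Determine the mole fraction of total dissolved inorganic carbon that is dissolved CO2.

α₀ = 1 / (1 + K1/[H⁺] + K1K2/[H⁺]²) = 1 / (1 + 10^+2.24 + 10^+1.49)
   = 1 / (1 + 173.78 + 30.903) = 1/205.68 = 0.004862

α₀ = 0.00486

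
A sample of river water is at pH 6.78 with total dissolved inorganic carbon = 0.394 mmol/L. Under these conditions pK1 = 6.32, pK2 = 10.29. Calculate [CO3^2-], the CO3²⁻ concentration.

α₂ = 1 / (1 + [H⁺]/K2 + [H⁺]²/(K1K2)) = 1 / (1 + 10^+3.51 + 10^+3.05)
   = 1 / (1 + 3235.9 + 1122.0) = 1/4359.0 = 0.0002294
[CO3²⁻] = α₂ × DIC = 0.0002294 × 0.394 = 9.04×10^-5 mmol/L = 0.0904 μmol/L

[CO3²⁻] = 0.0904 μmol/L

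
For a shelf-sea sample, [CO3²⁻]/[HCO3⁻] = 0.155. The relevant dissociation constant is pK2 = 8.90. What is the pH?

pH = 8.09

From K2 = [H⁺][CO3²⁻]/[HCO3⁻]:  pH = pK2 + log₁₀([CO3²⁻]/[HCO3⁻])
log₁₀(0.155) = -0.810
pH = 8.90 + (-0.810) = 8.09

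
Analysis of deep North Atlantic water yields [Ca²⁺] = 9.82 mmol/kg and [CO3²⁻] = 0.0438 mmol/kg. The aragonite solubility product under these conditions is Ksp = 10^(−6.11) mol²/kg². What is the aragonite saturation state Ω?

Ksp = 10^(−6.11) = 7.762×10^-7
Ω = [Ca²⁺][CO3²⁻]/Ksp = (9.82×10^-3)(0.0438×10^-3) / 7.762×10^-7 = 0.554

Ω = 0.554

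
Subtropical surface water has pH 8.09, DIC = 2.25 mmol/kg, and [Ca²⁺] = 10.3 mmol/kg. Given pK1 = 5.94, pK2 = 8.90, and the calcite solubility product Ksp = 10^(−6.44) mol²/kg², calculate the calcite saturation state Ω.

Ω = 8.51

α₂ = 1 / (1 + [H⁺]/K2 + [H⁺]²/(K1K2)) = 1 / (1 + 10^+0.81 + 10^-1.34)
   = 1 / (1 + 6.4565 + 0.045709) = 1/7.5023 = 0.1333
[CO3²⁻] = α₂ × DIC = 0.1333 × 2.25 = 0.2999 mmol/kg
Ksp = 10^(−6.44) = 3.631×10^-7
Ω = [Ca²⁺][CO3²⁻]/Ksp = (10.3×10^-3)(2.999×10^-4) / 3.631×10^-7 = 8.51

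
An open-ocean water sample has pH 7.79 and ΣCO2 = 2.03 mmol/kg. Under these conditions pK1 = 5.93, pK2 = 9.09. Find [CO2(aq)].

α₀ = 1 / (1 + K1/[H⁺] + K1K2/[H⁺]²) = 1 / (1 + 10^+1.86 + 10^+0.56)
   = 1 / (1 + 72.444 + 3.6308) = 1/77.074 = 0.01297
[CO2*] = α₀ × DIC = 0.01297 × 2.03 = 0.0263 mmol/kg

[CO2*] = 0.0263 mmol/kg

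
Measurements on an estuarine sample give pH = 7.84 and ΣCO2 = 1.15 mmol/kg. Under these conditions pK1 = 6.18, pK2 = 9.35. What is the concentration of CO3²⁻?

[CO3²⁻] = 0.0338 mmol/kg

α₂ = 1 / (1 + [H⁺]/K2 + [H⁺]²/(K1K2)) = 1 / (1 + 10^+1.51 + 10^-0.15)
   = 1 / (1 + 32.359 + 0.70795) = 1/34.067 = 0.02935
[CO3²⁻] = α₂ × DIC = 0.02935 × 1.15 = 0.0338 mmol/kg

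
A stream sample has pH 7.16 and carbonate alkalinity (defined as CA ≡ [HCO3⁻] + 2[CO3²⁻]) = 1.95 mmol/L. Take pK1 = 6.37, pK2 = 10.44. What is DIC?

DIC = 2.26 mmol/L

CA = [HCO3⁻] + 2[CO3²⁻] = (α₁ + 2α₂)·DIC
At pH 7.16: [H⁺]/K1 = 10^-0.79 = 0.16218, K2/[H⁺] = 10^-3.28 = 0.00052481
α₁ = 1/(1 + 0.16218 + 0.00052481) = 1/1.1627 = 0.8601; α₂ = α₁·K2/[H⁺] = 0.0004514
α₁ + 2α₂ = 0.8610
DIC = CA / (α₁ + 2α₂) = 1.95 / 0.8610 = 2.26 mmol/L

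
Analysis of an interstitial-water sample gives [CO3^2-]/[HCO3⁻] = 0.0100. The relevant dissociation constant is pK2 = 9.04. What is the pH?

From K2 = [H⁺][CO3^2-]/[HCO3⁻]:  pH = pK2 + log₁₀([CO3^2-]/[HCO3⁻])
log₁₀(0.0100) = -2.000
pH = 9.04 + (-2.000) = 7.04

pH = 7.04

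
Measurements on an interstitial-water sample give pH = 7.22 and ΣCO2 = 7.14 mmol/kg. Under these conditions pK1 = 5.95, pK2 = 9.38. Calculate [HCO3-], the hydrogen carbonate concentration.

α₁ = 1 / (1 + [H⁺]/K1 + K2/[H⁺]) = 1 / (1 + 10^-1.27 + 10^-2.16)
   = 1 / (1 + 0.053703 + 0.0069183) = 1/1.0606 = 0.9428
[HCO3⁻] = α₁ × DIC = 0.9428 × 7.14 = 6.73 mmol/kg

[HCO3⁻] = 6.73 mmol/kg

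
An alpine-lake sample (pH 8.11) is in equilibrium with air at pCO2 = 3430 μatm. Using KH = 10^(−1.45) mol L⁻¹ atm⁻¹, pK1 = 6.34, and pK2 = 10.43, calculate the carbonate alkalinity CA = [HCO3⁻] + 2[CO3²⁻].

[CO2*] = KH · pCO2 = 10^(−1.45) × 3430×10^-6 = 1.217×10^-4 mol/L
α₀ = 1/(1 + K1/[H⁺] + K1K2/[H⁺]²) = 1/(1 + 10^+1.77 + 10^-0.55) = 0.01662
DIC = [CO2*]/α₀ = 1.217×10^-4 / 0.01662 = 7.322 mmol/L
CA = (α₁ + 2α₂)·DIC = (0.9787 + 2×0.004684) × 7.322 = 7.23 mmol/L

CA = 7.23 mmol/L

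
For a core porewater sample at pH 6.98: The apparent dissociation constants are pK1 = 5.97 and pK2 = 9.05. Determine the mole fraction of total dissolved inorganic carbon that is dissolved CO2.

α₀ = 1 / (1 + K1/[H⁺] + K1K2/[H⁺]²) = 1 / (1 + 10^+1.01 + 10^-1.06)
   = 1 / (1 + 10.233 + 0.087096) = 1/11.320 = 0.08834

α₀ = 0.0883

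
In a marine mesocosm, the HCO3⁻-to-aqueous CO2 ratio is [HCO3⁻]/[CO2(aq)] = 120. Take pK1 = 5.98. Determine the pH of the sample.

From K1 = [H⁺][HCO3⁻]/[CO2(aq)]:  pH = pK1 + log₁₀([HCO3⁻]/[CO2(aq)])
log₁₀(120) = +2.079
pH = 5.98 + (+2.079) = 8.06

pH = 8.06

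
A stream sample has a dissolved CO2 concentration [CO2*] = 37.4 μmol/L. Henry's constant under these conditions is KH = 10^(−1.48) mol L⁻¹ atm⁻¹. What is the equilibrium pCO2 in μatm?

KH = 10^(−1.48) = 3.311×10^-2 mol L⁻¹ atm⁻¹
pCO2 = [CO2*]/KH = 37.4×10^-6 / 3.311×10^-2 = 1.13×10^-3 atm = 1130 μatm

pCO2 = 1130 μatm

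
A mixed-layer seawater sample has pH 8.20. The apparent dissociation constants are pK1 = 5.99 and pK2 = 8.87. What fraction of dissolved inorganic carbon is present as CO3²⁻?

α₂ = 1 / (1 + [H⁺]/K2 + [H⁺]²/(K1K2)) = 1 / (1 + 10^+0.67 + 10^-1.54)
   = 1 / (1 + 4.6774 + 0.028840) = 1/5.7062 = 0.1752

α₂ = 0.175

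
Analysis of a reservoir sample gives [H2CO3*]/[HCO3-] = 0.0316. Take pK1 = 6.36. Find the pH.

From K1 = [H⁺][HCO3-]/[H2CO3*]:  pH = pK1 − log₁₀([H2CO3*]/[HCO3-])
log₁₀(0.0316) = -1.500
pH = 6.36 − (-1.500) = 7.86

pH = 7.86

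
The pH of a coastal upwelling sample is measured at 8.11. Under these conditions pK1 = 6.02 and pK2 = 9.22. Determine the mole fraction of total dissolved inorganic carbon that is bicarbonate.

α₁ = 1 / (1 + [H⁺]/K1 + K2/[H⁺]) = 1 / (1 + 10^-2.09 + 10^-1.11)
   = 1 / (1 + 0.0081283 + 0.077625) = 1/1.0858 = 0.9210

α₁ = 0.921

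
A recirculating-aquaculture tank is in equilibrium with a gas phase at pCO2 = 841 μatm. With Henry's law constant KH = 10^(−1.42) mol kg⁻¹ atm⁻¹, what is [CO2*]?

[CO2*] = 32.0 μmol/kg

KH = 10^(−1.42) = 3.802×10^-2 mol kg⁻¹ atm⁻¹
[CO2*] = KH · pCO2 = 3.802×10^-2 × 841×10^-6 atm = 3.20×10^-5 mol/kg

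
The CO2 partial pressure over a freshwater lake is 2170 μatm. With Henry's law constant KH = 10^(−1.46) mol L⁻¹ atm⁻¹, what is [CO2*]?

KH = 10^(−1.46) = 3.467×10^-2 mol L⁻¹ atm⁻¹
[CO2*] = KH · pCO2 = 3.467×10^-2 × 2170×10^-6 atm = 7.52×10^-5 mol/L

[CO2*] = 75.2 μmol/L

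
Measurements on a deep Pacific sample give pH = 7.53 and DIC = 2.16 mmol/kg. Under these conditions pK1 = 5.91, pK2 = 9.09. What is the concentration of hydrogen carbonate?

α₁ = 1 / (1 + [H⁺]/K1 + K2/[H⁺]) = 1 / (1 + 10^-1.62 + 10^-1.56)
   = 1 / (1 + 0.023988 + 0.027542) = 1/1.0515 = 0.9510
[HCO3⁻] = α₁ × DIC = 0.9510 × 2.16 = 2.05 mmol/kg

[HCO3⁻] = 2.05 mmol/kg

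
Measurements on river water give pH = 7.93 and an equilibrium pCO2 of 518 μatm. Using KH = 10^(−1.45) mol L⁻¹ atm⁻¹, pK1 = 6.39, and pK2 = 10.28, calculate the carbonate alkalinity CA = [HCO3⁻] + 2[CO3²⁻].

CA = 0.643 mmol/L

[CO2*] = KH · pCO2 = 10^(−1.45) × 518×10^-6 = 1.838×10^-5 mol/L
α₀ = 1/(1 + K1/[H⁺] + K1K2/[H⁺]²) = 1/(1 + 10^+1.54 + 10^-0.81) = 0.02791
DIC = [CO2*]/α₀ = 1.838×10^-5 / 0.02791 = 0.6585 mmol/L
CA = (α₁ + 2α₂)·DIC = (0.9678 + 2×0.004323) × 0.6585 = 0.643 mmol/L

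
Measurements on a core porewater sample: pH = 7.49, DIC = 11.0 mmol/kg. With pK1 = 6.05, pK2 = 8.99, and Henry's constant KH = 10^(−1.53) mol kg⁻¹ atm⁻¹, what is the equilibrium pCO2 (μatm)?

α₀ = 1 / (1 + K1/[H⁺] + K1K2/[H⁺]²) = 1 / (1 + 10^+1.44 + 10^-0.06)
   = 1 / (1 + 27.542 + 0.87096) = 1/29.413 = 0.03400
[CO2*] = α₀ × DIC = 0.03400 × 11.0 = 0.3740 mmol/kg
pCO2 = [CO2*]/KH = 3.740×10^-4 / 2.951×10^-2 = 1.27×10^4 μatm

pCO2 = 1.27×10^4 μatm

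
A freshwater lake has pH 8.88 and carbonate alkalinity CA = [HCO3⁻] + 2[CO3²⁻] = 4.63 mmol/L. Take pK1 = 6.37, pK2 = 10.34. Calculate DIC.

DIC = 4.49 mmol/L

CA = [HCO3⁻] + 2[CO3²⁻] = (α₁ + 2α₂)·DIC
At pH 8.88: [H⁺]/K1 = 10^-2.51 = 0.0030903, K2/[H⁺] = 10^-1.46 = 0.034674
α₁ = 1/(1 + 0.0030903 + 0.034674) = 1/1.0378 = 0.9636; α₂ = α₁·K2/[H⁺] = 0.03341
α₁ + 2α₂ = 1.0304
DIC = CA / (α₁ + 2α₂) = 4.63 / 1.0304 = 4.49 mmol/L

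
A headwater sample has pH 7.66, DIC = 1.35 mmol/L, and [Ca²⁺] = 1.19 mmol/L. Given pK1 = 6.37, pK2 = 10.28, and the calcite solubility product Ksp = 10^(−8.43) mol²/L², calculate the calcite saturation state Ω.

Ω = 0.984

α₂ = 1 / (1 + [H⁺]/K2 + [H⁺]²/(K1K2)) = 1 / (1 + 10^+2.62 + 10^+1.33)
   = 1 / (1 + 416.87 + 21.380) = 1/439.25 = 0.002277
[CO3²⁻] = α₂ × DIC = 0.002277 × 1.35 = 0.003073 mmol/L = 3.073 μmol/L
Ksp = 10^(−8.43) = 3.715×10^-9
Ω = [Ca²⁺][CO3²⁻]/Ksp = (1.19×10^-3)(3.073×10^-6) / 3.715×10^-9 = 0.984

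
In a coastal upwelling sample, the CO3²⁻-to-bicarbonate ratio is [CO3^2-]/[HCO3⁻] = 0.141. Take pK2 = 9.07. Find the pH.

From K2 = [H⁺][CO3^2-]/[HCO3⁻]:  pH = pK2 + log₁₀([CO3^2-]/[HCO3⁻])
log₁₀(0.141) = -0.851
pH = 9.07 + (-0.851) = 8.22

pH = 8.22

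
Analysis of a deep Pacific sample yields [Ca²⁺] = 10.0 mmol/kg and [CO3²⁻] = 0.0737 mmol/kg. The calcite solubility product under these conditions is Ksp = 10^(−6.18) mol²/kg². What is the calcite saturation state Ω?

Ω = 1.12

Ksp = 10^(−6.18) = 6.607×10^-7
Ω = [Ca²⁺][CO3²⁻]/Ksp = (10.0×10^-3)(0.0737×10^-3) / 6.607×10^-7 = 1.12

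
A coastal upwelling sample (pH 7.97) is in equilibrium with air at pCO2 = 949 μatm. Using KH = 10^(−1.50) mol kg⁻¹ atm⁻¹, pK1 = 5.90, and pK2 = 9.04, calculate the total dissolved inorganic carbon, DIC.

[CO2*] = KH · pCO2 = 10^(−1.50) × 949×10^-6 = 3.001×10^-5 mol/kg
α₀ = 1/(1 + K1/[H⁺] + K1K2/[H⁺]²) = 1/(1 + 10^+2.07 + 10^+1.00) = 0.007783
DIC = [CO2*]/α₀ = 3.001×10^-5 / 0.007783 = 3.86 mmol/kg

DIC = 3.86 mmol/kg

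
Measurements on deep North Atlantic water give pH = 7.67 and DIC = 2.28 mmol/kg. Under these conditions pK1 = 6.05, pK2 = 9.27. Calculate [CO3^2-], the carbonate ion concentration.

[CO3²⁻] = 0.0546 mmol/kg

α₂ = 1 / (1 + [H⁺]/K2 + [H⁺]²/(K1K2)) = 1 / (1 + 10^+1.60 + 10^-0.02)
   = 1 / (1 + 39.811 + 0.95499) = 1/41.766 = 0.02394
[CO3²⁻] = α₂ × DIC = 0.02394 × 2.28 = 0.0546 mmol/kg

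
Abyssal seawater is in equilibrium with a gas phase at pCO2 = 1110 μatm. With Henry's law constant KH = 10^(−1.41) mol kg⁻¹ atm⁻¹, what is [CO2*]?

[CO2*] = 43.2 μmol/kg

KH = 10^(−1.41) = 3.890×10^-2 mol kg⁻¹ atm⁻¹
[CO2*] = KH · pCO2 = 3.890×10^-2 × 1110×10^-6 atm = 4.32×10^-5 mol/kg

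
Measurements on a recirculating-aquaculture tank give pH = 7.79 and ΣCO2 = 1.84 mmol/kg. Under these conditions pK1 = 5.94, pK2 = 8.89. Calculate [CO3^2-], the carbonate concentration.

[CO3²⁻] = 0.134 mmol/kg

α₂ = 1 / (1 + [H⁺]/K2 + [H⁺]²/(K1K2)) = 1 / (1 + 10^+1.10 + 10^-0.75)
   = 1 / (1 + 12.589 + 0.17783) = 1/13.767 = 0.07264
[CO3²⁻] = α₂ × DIC = 0.07264 × 1.84 = 0.134 mmol/kg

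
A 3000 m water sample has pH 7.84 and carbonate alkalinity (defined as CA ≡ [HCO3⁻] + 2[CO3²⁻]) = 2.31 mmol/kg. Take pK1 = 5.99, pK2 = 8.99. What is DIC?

CA = [HCO3⁻] + 2[CO3²⁻] = (α₁ + 2α₂)·DIC
At pH 7.84: [H⁺]/K1 = 10^-1.85 = 0.014125, K2/[H⁺] = 10^-1.15 = 0.070795
α₁ = 1/(1 + 0.014125 + 0.070795) = 1/1.0849 = 0.9217; α₂ = α₁·K2/[H⁺] = 0.06525
α₁ + 2α₂ = 1.0522
DIC = CA / (α₁ + 2α₂) = 2.31 / 1.0522 = 2.20 mmol/kg

DIC = 2.20 mmol/kg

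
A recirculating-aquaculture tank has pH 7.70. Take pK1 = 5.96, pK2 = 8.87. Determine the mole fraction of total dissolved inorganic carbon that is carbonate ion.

α₂ = 0.0623

α₂ = 1 / (1 + [H⁺]/K2 + [H⁺]²/(K1K2)) = 1 / (1 + 10^+1.17 + 10^-0.57)
   = 1 / (1 + 14.791 + 0.26915) = 1/16.060 = 0.06227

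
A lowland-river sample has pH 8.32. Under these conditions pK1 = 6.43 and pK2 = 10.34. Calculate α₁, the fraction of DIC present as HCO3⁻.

α₁ = 0.978

α₁ = 1 / (1 + [H⁺]/K1 + K2/[H⁺]) = 1 / (1 + 10^-1.89 + 10^-2.02)
   = 1 / (1 + 0.012882 + 0.0095499) = 1/1.0224 = 0.9781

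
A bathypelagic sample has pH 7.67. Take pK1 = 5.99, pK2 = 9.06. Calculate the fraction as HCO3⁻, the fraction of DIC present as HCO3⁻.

α₁ = 1 / (1 + [H⁺]/K1 + K2/[H⁺]) = 1 / (1 + 10^-1.68 + 10^-1.39)
   = 1 / (1 + 0.020893 + 0.040738) = 1/1.0616 = 0.9419

α₁ = 0.942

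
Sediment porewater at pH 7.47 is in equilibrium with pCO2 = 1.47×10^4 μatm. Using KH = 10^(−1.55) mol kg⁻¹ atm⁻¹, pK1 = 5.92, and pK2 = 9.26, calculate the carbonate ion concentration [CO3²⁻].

[CO3²⁻] = 0.238 mmol/kg

[CO2*] = KH · pCO2 = 10^(−1.55) × 1.47×10^4×10^-6 = 4.143×10^-4 mol/kg
α₀ = 1/(1 + K1/[H⁺] + K1K2/[H⁺]²) = 1/(1 + 10^+1.55 + 10^-0.24) = 0.02699
DIC = [CO2*]/α₀ = 4.143×10^-4 / 0.02699 = 15.35 mmol/kg
[CO3²⁻] = α₂·DIC; α₂ = 0.01553, so [CO3²⁻] = 0.01553 × 15.35 = 0.238 mmol/kg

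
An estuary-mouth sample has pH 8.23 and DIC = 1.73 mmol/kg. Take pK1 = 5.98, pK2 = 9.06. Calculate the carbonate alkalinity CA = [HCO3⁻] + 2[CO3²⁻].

CA = 1.94 mmol/kg

CA = [HCO3⁻] + 2[CO3²⁻] = (α₁ + 2α₂)·DIC
At pH 8.23: [H⁺]/K1 = 10^-2.25 = 0.0056234, K2/[H⁺] = 10^-0.83 = 0.14791
α₁ = 1/(1 + 0.0056234 + 0.14791) = 1/1.1535 = 0.8669; α₂ = α₁·K2/[H⁺] = 0.1282
α₁ + 2α₂ = 1.1233
CA = 1.1233 × 1.73 = 1.94 mmol/kg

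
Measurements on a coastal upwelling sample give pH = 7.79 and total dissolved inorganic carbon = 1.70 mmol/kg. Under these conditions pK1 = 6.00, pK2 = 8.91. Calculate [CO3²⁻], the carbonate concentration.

[CO3²⁻] = 0.118 mmol/kg

α₂ = 1 / (1 + [H⁺]/K2 + [H⁺]²/(K1K2)) = 1 / (1 + 10^+1.12 + 10^-0.67)
   = 1 / (1 + 13.183 + 0.21380) = 1/14.396 = 0.06946
[CO3²⁻] = α₂ × DIC = 0.06946 × 1.70 = 0.118 mmol/kg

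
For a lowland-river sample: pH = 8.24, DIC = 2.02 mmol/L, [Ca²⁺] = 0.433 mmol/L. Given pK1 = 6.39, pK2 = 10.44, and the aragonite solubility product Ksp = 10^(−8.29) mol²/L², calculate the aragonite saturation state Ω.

α₂ = 1 / (1 + [H⁺]/K2 + [H⁺]²/(K1K2)) = 1 / (1 + 10^+2.20 + 10^+0.35)
   = 1 / (1 + 158.49 + 2.2387) = 1/161.73 = 0.006183
[CO3²⁻] = α₂ × DIC = 0.006183 × 2.02 = 0.01249 mmol/L = 12.49 μmol/L
Ksp = 10^(−8.29) = 5.129×10^-9
Ω = [Ca²⁺][CO3²⁻]/Ksp = (0.433×10^-3)(1.249×10^-5) / 5.129×10^-9 = 1.05

Ω = 1.05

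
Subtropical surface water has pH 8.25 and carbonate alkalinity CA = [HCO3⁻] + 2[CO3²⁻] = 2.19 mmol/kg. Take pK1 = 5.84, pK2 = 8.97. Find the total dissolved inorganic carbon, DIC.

CA = [HCO3⁻] + 2[CO3²⁻] = (α₁ + 2α₂)·DIC
At pH 8.25: [H⁺]/K1 = 10^-2.41 = 0.0038905, K2/[H⁺] = 10^-0.72 = 0.19055
α₁ = 1/(1 + 0.0038905 + 0.19055) = 1/1.1944 = 0.8372; α₂ = α₁·K2/[H⁺] = 0.1595
α₁ + 2α₂ = 1.1563
DIC = CA / (α₁ + 2α₂) = 2.19 / 1.1563 = 1.89 mmol/kg

DIC = 1.89 mmol/kg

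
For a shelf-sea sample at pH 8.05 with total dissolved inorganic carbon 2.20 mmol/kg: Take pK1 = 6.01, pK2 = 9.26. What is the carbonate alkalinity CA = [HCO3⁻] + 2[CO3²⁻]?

CA = [HCO3⁻] + 2[CO3²⁻] = (α₁ + 2α₂)·DIC
At pH 8.05: [H⁺]/K1 = 10^-2.04 = 0.0091201, K2/[H⁺] = 10^-1.21 = 0.061660
α₁ = 1/(1 + 0.0091201 + 0.061660) = 1/1.0708 = 0.9339; α₂ = α₁·K2/[H⁺] = 0.05758
α₁ + 2α₂ = 1.0491
CA = 1.0491 × 2.20 = 2.31 mmol/kg

CA = 2.31 mmol/kg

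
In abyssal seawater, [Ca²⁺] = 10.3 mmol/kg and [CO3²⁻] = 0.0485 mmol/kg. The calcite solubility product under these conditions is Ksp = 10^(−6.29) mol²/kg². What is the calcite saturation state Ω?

Ω = 0.974

Ksp = 10^(−6.29) = 5.129×10^-7
Ω = [Ca²⁺][CO3²⁻]/Ksp = (10.3×10^-3)(0.0485×10^-3) / 5.129×10^-7 = 0.974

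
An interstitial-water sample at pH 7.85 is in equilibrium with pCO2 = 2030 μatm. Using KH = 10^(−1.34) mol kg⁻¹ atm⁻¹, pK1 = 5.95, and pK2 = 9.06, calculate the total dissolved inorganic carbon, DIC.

[CO2*] = KH · pCO2 = 10^(−1.34) × 2030×10^-6 = 9.279×10^-5 mol/kg
α₀ = 1/(1 + K1/[H⁺] + K1K2/[H⁺]²) = 1/(1 + 10^+1.90 + 10^+0.69) = 0.01172
DIC = [CO2*]/α₀ = 9.279×10^-5 / 0.01172 = 7.92 mmol/kg

DIC = 7.92 mmol/kg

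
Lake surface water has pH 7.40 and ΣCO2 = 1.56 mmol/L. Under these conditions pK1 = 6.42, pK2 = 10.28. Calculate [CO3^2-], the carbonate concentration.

[CO3²⁻] = 1.86 μmol/L

α₂ = 1 / (1 + [H⁺]/K2 + [H⁺]²/(K1K2)) = 1 / (1 + 10^+2.88 + 10^+1.90)
   = 1 / (1 + 758.58 + 79.433) = 1/839.01 = 0.001192
[CO3²⁻] = α₂ × DIC = 0.001192 × 1.56 = 0.00186 mmol/L = 1.86 μmol/L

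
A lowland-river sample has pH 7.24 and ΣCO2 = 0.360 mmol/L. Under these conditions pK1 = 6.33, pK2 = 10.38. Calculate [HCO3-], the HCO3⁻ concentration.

[HCO3⁻] = 0.320 mmol/L

α₁ = 1 / (1 + [H⁺]/K1 + K2/[H⁺]) = 1 / (1 + 10^-0.91 + 10^-3.14)
   = 1 / (1 + 0.12303 + 0.00072444) = 1/1.1238 = 0.8899
[HCO3⁻] = α₁ × DIC = 0.8899 × 0.360 = 0.320 mmol/L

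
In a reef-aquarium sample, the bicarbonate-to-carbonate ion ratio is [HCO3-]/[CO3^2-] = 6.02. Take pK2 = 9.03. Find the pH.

From K2 = [H⁺][CO3^2-]/[HCO3-]:  pH = pK2 − log₁₀([HCO3-]/[CO3^2-])
log₁₀(6.02) = +0.780
pH = 9.03 − (+0.780) = 8.25

pH = 8.25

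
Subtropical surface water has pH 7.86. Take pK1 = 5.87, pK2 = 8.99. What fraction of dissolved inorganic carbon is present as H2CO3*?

α₀ = 0.00944

α₀ = 1 / (1 + K1/[H⁺] + K1K2/[H⁺]²) = 1 / (1 + 10^+1.99 + 10^+0.86)
   = 1 / (1 + 97.724 + 7.2444) = 1/105.97 = 0.009437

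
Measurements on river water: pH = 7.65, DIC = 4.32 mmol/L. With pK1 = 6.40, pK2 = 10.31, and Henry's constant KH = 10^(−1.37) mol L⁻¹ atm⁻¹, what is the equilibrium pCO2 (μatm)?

α₀ = 1 / (1 + K1/[H⁺] + K1K2/[H⁺]²) = 1 / (1 + 10^+1.25 + 10^-1.41)
   = 1 / (1 + 17.783 + 0.038905) = 1/18.822 = 0.05313
[CO2*] = α₀ × DIC = 0.05313 × 4.32 = 0.2295 mmol/L
pCO2 = [CO2*]/KH = 2.295×10^-4 / 4.266×10^-2 = 5380 μatm

pCO2 = 5380 μatm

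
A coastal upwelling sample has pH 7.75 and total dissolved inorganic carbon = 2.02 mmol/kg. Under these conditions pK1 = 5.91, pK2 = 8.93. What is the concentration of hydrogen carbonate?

[HCO3⁻] = 1.87 mmol/kg

α₁ = 1 / (1 + [H⁺]/K1 + K2/[H⁺]) = 1 / (1 + 10^-1.84 + 10^-1.18)
   = 1 / (1 + 0.014454 + 0.066069) = 1/1.0805 = 0.9255
[HCO3⁻] = α₁ × DIC = 0.9255 × 2.02 = 1.87 mmol/kg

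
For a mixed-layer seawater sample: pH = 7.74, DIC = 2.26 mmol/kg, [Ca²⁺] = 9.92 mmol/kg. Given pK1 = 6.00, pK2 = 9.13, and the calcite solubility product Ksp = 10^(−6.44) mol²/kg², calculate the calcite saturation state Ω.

α₂ = 1 / (1 + [H⁺]/K2 + [H⁺]²/(K1K2)) = 1 / (1 + 10^+1.39 + 10^-0.35)
   = 1 / (1 + 24.547 + 0.44668) = 1/25.994 = 0.03847
[CO3²⁻] = α₂ × DIC = 0.03847 × 2.26 = 0.08694 mmol/kg
Ksp = 10^(−6.44) = 3.631×10^-7
Ω = [Ca²⁺][CO3²⁻]/Ksp = (9.92×10^-3)(8.694×10^-5) / 3.631×10^-7 = 2.38

Ω = 2.38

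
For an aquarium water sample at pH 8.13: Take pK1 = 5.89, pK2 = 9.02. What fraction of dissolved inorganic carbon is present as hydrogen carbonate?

α₁ = 1 / (1 + [H⁺]/K1 + K2/[H⁺]) = 1 / (1 + 10^-2.24 + 10^-0.89)
   = 1 / (1 + 0.0057544 + 0.12882) = 1/1.1346 = 0.8814

α₁ = 0.881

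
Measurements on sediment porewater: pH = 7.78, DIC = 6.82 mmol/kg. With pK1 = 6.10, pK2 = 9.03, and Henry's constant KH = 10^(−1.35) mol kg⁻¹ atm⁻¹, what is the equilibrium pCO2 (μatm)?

pCO2 = 2960 μatm

α₀ = 1 / (1 + K1/[H⁺] + K1K2/[H⁺]²) = 1 / (1 + 10^+1.68 + 10^+0.43)
   = 1 / (1 + 47.863 + 2.6915) = 1/51.555 = 0.01940
[CO2*] = α₀ × DIC = 0.01940 × 6.82 = 0.1323 mmol/kg
pCO2 = [CO2*]/KH = 1.323×10^-4 / 4.467×10^-2 = 2960 μatm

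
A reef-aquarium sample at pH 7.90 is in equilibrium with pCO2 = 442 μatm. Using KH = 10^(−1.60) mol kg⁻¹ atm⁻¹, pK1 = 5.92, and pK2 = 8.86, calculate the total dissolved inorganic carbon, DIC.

DIC = 1.19 mmol/kg

[CO2*] = KH · pCO2 = 10^(−1.60) × 442×10^-6 = 1.110×10^-5 mol/kg
α₀ = 1/(1 + K1/[H⁺] + K1K2/[H⁺]²) = 1/(1 + 10^+1.98 + 10^+1.02) = 0.009348
DIC = [CO2*]/α₀ = 1.110×10^-5 / 0.009348 = 1.19 mmol/kg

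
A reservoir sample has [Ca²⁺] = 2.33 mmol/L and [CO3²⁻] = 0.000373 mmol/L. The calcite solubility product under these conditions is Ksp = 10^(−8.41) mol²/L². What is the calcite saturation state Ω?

Ksp = 10^(−8.41) = 3.890×10^-9
Ω = [Ca²⁺][CO3²⁻]/Ksp = (2.33×10^-3)(0.000373×10^-3) / 3.890×10^-9 = 0.223

Ω = 0.223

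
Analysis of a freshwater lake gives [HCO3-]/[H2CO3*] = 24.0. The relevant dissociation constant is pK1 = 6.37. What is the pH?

From K1 = [H⁺][HCO3-]/[H2CO3*]:  pH = pK1 + log₁₀([HCO3-]/[H2CO3*])
log₁₀(24.0) = +1.380
pH = 6.37 + (+1.380) = 7.75

pH = 7.75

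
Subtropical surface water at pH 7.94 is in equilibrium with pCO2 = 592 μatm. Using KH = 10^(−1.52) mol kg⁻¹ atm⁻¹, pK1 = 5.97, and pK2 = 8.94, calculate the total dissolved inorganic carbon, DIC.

[CO2*] = KH · pCO2 = 10^(−1.52) × 592×10^-6 = 1.788×10^-5 mol/kg
α₀ = 1/(1 + K1/[H⁺] + K1K2/[H⁺]²) = 1/(1 + 10^+1.97 + 10^+0.97) = 0.009647
DIC = [CO2*]/α₀ = 1.788×10^-5 / 0.009647 = 1.85 mmol/kg

DIC = 1.85 mmol/kg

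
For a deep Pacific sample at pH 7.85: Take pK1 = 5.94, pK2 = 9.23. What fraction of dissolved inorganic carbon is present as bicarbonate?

α₁ = 0.949

α₁ = 1 / (1 + [H⁺]/K1 + K2/[H⁺]) = 1 / (1 + 10^-1.91 + 10^-1.38)
   = 1 / (1 + 0.012303 + 0.041687) = 1/1.0540 = 0.9488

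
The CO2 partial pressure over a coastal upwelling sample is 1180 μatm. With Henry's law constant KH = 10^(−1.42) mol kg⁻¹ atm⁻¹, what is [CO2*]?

KH = 10^(−1.42) = 3.802×10^-2 mol kg⁻¹ atm⁻¹
[CO2*] = KH · pCO2 = 3.802×10^-2 × 1180×10^-6 atm = 4.49×10^-5 mol/kg

[CO2*] = 44.9 μmol/kg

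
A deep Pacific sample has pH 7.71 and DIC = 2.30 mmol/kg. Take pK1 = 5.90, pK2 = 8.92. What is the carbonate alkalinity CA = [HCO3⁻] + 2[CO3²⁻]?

CA = 2.40 mmol/kg

CA = [HCO3⁻] + 2[CO3²⁻] = (α₁ + 2α₂)·DIC
At pH 7.71: [H⁺]/K1 = 10^-1.81 = 0.015488, K2/[H⁺] = 10^-1.21 = 0.061660
α₁ = 1/(1 + 0.015488 + 0.061660) = 1/1.0771 = 0.9284; α₂ = α₁·K2/[H⁺] = 0.05724
α₁ + 2α₂ = 1.0429
CA = 1.0429 × 2.30 = 2.40 mmol/kg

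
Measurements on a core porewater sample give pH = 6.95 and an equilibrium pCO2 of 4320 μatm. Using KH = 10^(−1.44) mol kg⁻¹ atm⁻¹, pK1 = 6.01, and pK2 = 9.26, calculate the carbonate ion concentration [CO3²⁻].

[CO2*] = KH · pCO2 = 10^(−1.44) × 4320×10^-6 = 1.568×10^-4 mol/kg
α₀ = 1/(1 + K1/[H⁺] + K1K2/[H⁺]²) = 1/(1 + 10^+0.94 + 10^-1.37) = 0.1025
DIC = [CO2*]/α₀ = 1.568×10^-4 / 0.1025 = 1.530 mmol/kg
[CO3²⁻] = α₂·DIC; α₂ = 0.004374, so [CO3²⁻] = 0.004374 × 1.530 = 0.00669 mmol/kg = 6.69 μmol/kg

[CO3²⁻] = 6.69 μmol/kg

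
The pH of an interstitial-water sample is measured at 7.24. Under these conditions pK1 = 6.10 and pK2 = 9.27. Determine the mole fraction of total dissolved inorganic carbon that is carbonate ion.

α₂ = 0.00863

α₂ = 1 / (1 + [H⁺]/K2 + [H⁺]²/(K1K2)) = 1 / (1 + 10^+2.03 + 10^+0.89)
   = 1 / (1 + 107.15 + 7.7625) = 1/115.91 = 0.008627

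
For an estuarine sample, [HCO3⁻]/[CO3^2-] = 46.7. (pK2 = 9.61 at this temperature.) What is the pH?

From K2 = [H⁺][CO3^2-]/[HCO3⁻]:  pH = pK2 − log₁₀([HCO3⁻]/[CO3^2-])
log₁₀(46.7) = +1.669
pH = 9.61 − (+1.669) = 7.94

pH = 7.94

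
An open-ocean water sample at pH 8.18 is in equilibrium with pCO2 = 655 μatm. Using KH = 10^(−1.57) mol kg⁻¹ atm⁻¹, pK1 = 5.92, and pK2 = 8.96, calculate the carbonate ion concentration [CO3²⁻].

[CO2*] = KH · pCO2 = 10^(−1.57) × 655×10^-6 = 1.763×10^-5 mol/kg
α₀ = 1/(1 + K1/[H⁺] + K1K2/[H⁺]²) = 1/(1 + 10^+2.26 + 10^+1.48) = 0.004691
DIC = [CO2*]/α₀ = 1.763×10^-5 / 0.004691 = 3.758 mmol/kg
[CO3²⁻] = α₂·DIC; α₂ = 0.1417, so [CO3²⁻] = 0.1417 × 3.758 = 0.532 mmol/kg

[CO3²⁻] = 0.532 mmol/kg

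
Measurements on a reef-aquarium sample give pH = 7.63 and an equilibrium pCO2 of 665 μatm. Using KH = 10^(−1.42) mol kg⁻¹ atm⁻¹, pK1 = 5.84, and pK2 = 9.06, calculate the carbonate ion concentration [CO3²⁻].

[CO3²⁻] = 0.0579 mmol/kg

[CO2*] = KH · pCO2 = 10^(−1.42) × 665×10^-6 = 2.528×10^-5 mol/kg
α₀ = 1/(1 + K1/[H⁺] + K1K2/[H⁺]²) = 1/(1 + 10^+1.79 + 10^+0.36) = 0.01540
DIC = [CO2*]/α₀ = 2.528×10^-5 / 0.01540 = 1.642 mmol/kg
[CO3²⁻] = α₂·DIC; α₂ = 0.03527, so [CO3²⁻] = 0.03527 × 1.642 = 0.0579 mmol/kg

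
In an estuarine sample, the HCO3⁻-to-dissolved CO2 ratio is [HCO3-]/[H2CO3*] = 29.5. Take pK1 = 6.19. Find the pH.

pH = 7.66

From K1 = [H⁺][HCO3-]/[H2CO3*]:  pH = pK1 + log₁₀([HCO3-]/[H2CO3*])
log₁₀(29.5) = +1.470
pH = 6.19 + (+1.470) = 7.66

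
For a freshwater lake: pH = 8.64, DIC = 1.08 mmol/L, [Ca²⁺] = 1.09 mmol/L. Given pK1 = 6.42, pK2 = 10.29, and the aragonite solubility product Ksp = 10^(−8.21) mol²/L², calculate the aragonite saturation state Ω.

Ω = 4.16

α₂ = 1 / (1 + [H⁺]/K2 + [H⁺]²/(K1K2)) = 1 / (1 + 10^+1.65 + 10^-0.57)
   = 1 / (1 + 44.668 + 0.26915) = 1/45.938 = 0.02177
[CO3²⁻] = α₂ × DIC = 0.02177 × 1.08 = 0.02351 mmol/L
Ksp = 10^(−8.21) = 6.166×10^-9
Ω = [Ca²⁺][CO3²⁻]/Ksp = (1.09×10^-3)(2.351×10^-5) / 6.166×10^-9 = 4.16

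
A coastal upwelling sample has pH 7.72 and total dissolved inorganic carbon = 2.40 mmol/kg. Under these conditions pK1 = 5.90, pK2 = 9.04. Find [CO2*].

[CO2*] = 0.0342 mmol/kg

α₀ = 1 / (1 + K1/[H⁺] + K1K2/[H⁺]²) = 1 / (1 + 10^+1.82 + 10^+0.50)
   = 1 / (1 + 66.069 + 3.1623) = 1/70.232 = 0.01424
[CO2*] = α₀ × DIC = 0.01424 × 2.40 = 0.0342 mmol/kg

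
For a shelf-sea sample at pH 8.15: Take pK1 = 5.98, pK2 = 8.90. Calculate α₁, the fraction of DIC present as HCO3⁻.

α₁ = 0.844

α₁ = 1 / (1 + [H⁺]/K1 + K2/[H⁺]) = 1 / (1 + 10^-2.17 + 10^-0.75)
   = 1 / (1 + 0.0067608 + 0.17783) = 1/1.1846 = 0.8442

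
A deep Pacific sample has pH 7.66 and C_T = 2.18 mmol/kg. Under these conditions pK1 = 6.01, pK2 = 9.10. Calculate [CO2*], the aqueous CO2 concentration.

[CO2*] = 0.0461 mmol/kg

α₀ = 1 / (1 + K1/[H⁺] + K1K2/[H⁺]²) = 1 / (1 + 10^+1.65 + 10^+0.21)
   = 1 / (1 + 44.668 + 1.6218) = 1/47.290 = 0.02115
[CO2*] = α₀ × DIC = 0.02115 × 2.18 = 0.0461 mmol/kg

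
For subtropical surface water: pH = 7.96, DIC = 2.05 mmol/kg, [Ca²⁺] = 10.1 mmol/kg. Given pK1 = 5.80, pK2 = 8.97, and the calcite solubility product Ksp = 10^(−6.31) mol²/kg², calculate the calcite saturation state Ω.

α₂ = 1 / (1 + [H⁺]/K2 + [H⁺]²/(K1K2)) = 1 / (1 + 10^+1.01 + 10^-1.15)
   = 1 / (1 + 10.233 + 0.070795) = 1/11.304 = 0.08847
[CO3²⁻] = α₂ × DIC = 0.08847 × 2.05 = 0.1814 mmol/kg
Ksp = 10^(−6.31) = 4.898×10^-7
Ω = [Ca²⁺][CO3²⁻]/Ksp = (10.1×10^-3)(1.814×10^-4) / 4.898×10^-7 = 3.74

Ω = 3.74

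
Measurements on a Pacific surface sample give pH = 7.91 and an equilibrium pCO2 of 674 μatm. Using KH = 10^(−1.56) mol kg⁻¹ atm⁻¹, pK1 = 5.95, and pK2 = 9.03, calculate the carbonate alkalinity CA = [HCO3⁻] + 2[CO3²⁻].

CA = 1.95 mmol/kg

[CO2*] = KH · pCO2 = 10^(−1.56) × 674×10^-6 = 1.856×10^-5 mol/kg
α₀ = 1/(1 + K1/[H⁺] + K1K2/[H⁺]²) = 1/(1 + 10^+1.96 + 10^+0.84) = 0.01009
DIC = [CO2*]/α₀ = 1.856×10^-5 / 0.01009 = 1.840 mmol/kg
CA = (α₁ + 2α₂)·DIC = (0.9201 + 2×0.06980) × 1.840 = 1.95 mmol/kg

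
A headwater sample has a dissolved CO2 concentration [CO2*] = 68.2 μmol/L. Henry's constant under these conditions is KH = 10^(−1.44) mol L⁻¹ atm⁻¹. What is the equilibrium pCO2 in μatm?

pCO2 = 1880 μatm

KH = 10^(−1.44) = 3.631×10^-2 mol L⁻¹ atm⁻¹
pCO2 = [CO2*]/KH = 68.2×10^-6 / 3.631×10^-2 = 1.88×10^-3 atm = 1880 μatm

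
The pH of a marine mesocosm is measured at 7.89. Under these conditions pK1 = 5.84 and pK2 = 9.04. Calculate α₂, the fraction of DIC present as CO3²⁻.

α₂ = 1 / (1 + [H⁺]/K2 + [H⁺]²/(K1K2)) = 1 / (1 + 10^+1.15 + 10^-0.90)
   = 1 / (1 + 14.125 + 0.12589) = 1/15.251 = 0.06557

α₂ = 0.0656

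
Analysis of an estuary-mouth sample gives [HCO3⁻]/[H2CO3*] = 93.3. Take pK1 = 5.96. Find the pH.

pH = 7.93

From K1 = [H⁺][HCO3⁻]/[H2CO3*]:  pH = pK1 + log₁₀([HCO3⁻]/[H2CO3*])
log₁₀(93.3) = +1.970
pH = 5.96 + (+1.970) = 7.93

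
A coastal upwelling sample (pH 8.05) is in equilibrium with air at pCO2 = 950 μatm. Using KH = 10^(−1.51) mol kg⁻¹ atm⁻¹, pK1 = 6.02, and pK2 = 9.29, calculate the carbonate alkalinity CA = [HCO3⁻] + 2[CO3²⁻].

[CO2*] = KH · pCO2 = 10^(−1.51) × 950×10^-6 = 2.936×10^-5 mol/kg
α₀ = 1/(1 + K1/[H⁺] + K1K2/[H⁺]²) = 1/(1 + 10^+2.03 + 10^+0.79) = 0.008748
DIC = [CO2*]/α₀ = 2.936×10^-5 / 0.008748 = 3.356 mmol/kg
CA = (α₁ + 2α₂)·DIC = (0.9373 + 2×0.05394) × 3.356 = 3.51 mmol/kg

CA = 3.51 mmol/kg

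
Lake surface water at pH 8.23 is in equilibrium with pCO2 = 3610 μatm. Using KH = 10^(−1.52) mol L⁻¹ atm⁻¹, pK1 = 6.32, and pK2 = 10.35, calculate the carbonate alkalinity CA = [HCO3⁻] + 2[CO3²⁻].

[CO2*] = KH · pCO2 = 10^(−1.52) × 3610×10^-6 = 1.090×10^-4 mol/L
α₀ = 1/(1 + K1/[H⁺] + K1K2/[H⁺]²) = 1/(1 + 10^+1.91 + 10^-0.21) = 0.01206
DIC = [CO2*]/α₀ = 1.090×10^-4 / 0.01206 = 9.038 mmol/L
CA = (α₁ + 2α₂)·DIC = (0.9805 + 2×0.007438) × 9.038 = 9.00 mmol/L

CA = 9.00 mmol/L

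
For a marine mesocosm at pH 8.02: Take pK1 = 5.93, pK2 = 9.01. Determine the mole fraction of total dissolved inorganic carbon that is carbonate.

α₂ = 1 / (1 + [H⁺]/K2 + [H⁺]²/(K1K2)) = 1 / (1 + 10^+0.99 + 10^-1.10)
   = 1 / (1 + 9.7724 + 0.079433) = 1/10.852 = 0.09215

α₂ = 0.0922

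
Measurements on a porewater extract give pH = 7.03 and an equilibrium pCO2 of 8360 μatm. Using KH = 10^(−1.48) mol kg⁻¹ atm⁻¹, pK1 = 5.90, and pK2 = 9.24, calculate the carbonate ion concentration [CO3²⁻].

[CO2*] = KH · pCO2 = 10^(−1.48) × 8360×10^-6 = 2.768×10^-4 mol/kg
α₀ = 1/(1 + K1/[H⁺] + K1K2/[H⁺]²) = 1/(1 + 10^+1.13 + 10^-1.08) = 0.06862
DIC = [CO2*]/α₀ = 2.768×10^-4 / 0.06862 = 4.034 mmol/kg
[CO3²⁻] = α₂·DIC; α₂ = 0.005708, so [CO3²⁻] = 0.005708 × 4.034 = 0.0230 mmol/kg

[CO3²⁻] = 0.0230 mmol/kg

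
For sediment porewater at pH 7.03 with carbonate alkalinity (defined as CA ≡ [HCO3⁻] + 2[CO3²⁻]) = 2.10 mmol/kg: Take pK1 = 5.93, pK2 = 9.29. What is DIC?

DIC = 2.25 mmol/kg

CA = [HCO3⁻] + 2[CO3²⁻] = (α₁ + 2α₂)·DIC
At pH 7.03: [H⁺]/K1 = 10^-1.10 = 0.079433, K2/[H⁺] = 10^-2.26 = 0.0054954
α₁ = 1/(1 + 0.079433 + 0.0054954) = 1/1.0849 = 0.9217; α₂ = α₁·K2/[H⁺] = 0.005065
α₁ + 2α₂ = 0.9319
DIC = CA / (α₁ + 2α₂) = 2.10 / 0.9319 = 2.25 mmol/kg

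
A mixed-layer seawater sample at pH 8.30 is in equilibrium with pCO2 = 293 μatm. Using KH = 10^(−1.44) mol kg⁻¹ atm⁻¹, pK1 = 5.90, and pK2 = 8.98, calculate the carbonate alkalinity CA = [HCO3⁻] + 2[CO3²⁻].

[CO2*] = KH · pCO2 = 10^(−1.44) × 293×10^-6 = 1.064×10^-5 mol/kg
α₀ = 1/(1 + K1/[H⁺] + K1K2/[H⁺]²) = 1/(1 + 10^+2.40 + 10^+1.72) = 0.003282
DIC = [CO2*]/α₀ = 1.064×10^-5 / 0.003282 = 3.241 mmol/kg
CA = (α₁ + 2α₂)·DIC = (0.8245 + 2×0.1723) × 3.241 = 3.79 mmol/kg

CA = 3.79 mmol/kg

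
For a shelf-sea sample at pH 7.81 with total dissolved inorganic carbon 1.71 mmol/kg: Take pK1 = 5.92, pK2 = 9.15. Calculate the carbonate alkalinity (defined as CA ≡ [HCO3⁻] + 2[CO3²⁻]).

CA = 1.76 mmol/kg

CA = [HCO3⁻] + 2[CO3²⁻] = (α₁ + 2α₂)·DIC
At pH 7.81: [H⁺]/K1 = 10^-1.89 = 0.012882, K2/[H⁺] = 10^-1.34 = 0.045709
α₁ = 1/(1 + 0.012882 + 0.045709) = 1/1.0586 = 0.9447; α₂ = α₁·K2/[H⁺] = 0.04318
α₁ + 2α₂ = 1.0310
CA = 1.0310 × 1.71 = 1.76 mmol/kg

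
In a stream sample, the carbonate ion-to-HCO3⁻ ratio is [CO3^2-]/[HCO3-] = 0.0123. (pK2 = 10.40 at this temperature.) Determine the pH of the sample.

pH = 8.49

From K2 = [H⁺][CO3^2-]/[HCO3-]:  pH = pK2 + log₁₀([CO3^2-]/[HCO3-])
log₁₀(0.0123) = -1.910
pH = 10.40 + (-1.910) = 8.49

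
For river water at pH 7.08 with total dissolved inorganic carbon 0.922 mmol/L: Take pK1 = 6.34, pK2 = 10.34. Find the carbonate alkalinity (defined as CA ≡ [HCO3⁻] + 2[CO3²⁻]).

CA = 0.781 mmol/L

CA = [HCO3⁻] + 2[CO3²⁻] = (α₁ + 2α₂)·DIC
At pH 7.08: [H⁺]/K1 = 10^-0.74 = 0.18197, K2/[H⁺] = 10^-3.26 = 0.00054954
α₁ = 1/(1 + 0.18197 + 0.00054954) = 1/1.1825 = 0.8457; α₂ = α₁·K2/[H⁺] = 0.0004647
α₁ + 2α₂ = 0.8466
CA = 0.8466 × 0.922 = 0.781 mmol/L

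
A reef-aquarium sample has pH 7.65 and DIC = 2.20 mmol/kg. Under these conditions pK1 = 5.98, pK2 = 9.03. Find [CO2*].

[CO2*] = 0.0442 mmol/kg

α₀ = 1 / (1 + K1/[H⁺] + K1K2/[H⁺]²) = 1 / (1 + 10^+1.67 + 10^+0.29)
   = 1 / (1 + 46.774 + 1.9498) = 1/49.723 = 0.02011
[CO2*] = α₀ × DIC = 0.02011 × 2.20 = 0.0442 mmol/kg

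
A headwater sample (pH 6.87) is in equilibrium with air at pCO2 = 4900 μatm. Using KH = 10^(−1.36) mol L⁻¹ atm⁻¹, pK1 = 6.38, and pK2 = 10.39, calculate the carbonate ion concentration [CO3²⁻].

[CO3²⁻] = 0.200 μmol/L

[CO2*] = KH · pCO2 = 10^(−1.36) × 4900×10^-6 = 2.139×10^-4 mol/L
α₀ = 1/(1 + K1/[H⁺] + K1K2/[H⁺]²) = 1/(1 + 10^+0.49 + 10^-3.03) = 0.2444
DIC = [CO2*]/α₀ = 2.139×10^-4 / 0.2444 = 0.8751 mmol/L
[CO3²⁻] = α₂·DIC; α₂ = 0.0002281, so [CO3²⁻] = 0.0002281 × 0.8751 = 0.000200 mmol/L = 0.200 μmol/L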